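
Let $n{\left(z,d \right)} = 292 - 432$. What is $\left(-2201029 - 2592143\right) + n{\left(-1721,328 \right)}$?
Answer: $-4793312$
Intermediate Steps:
$n{\left(z,d \right)} = -140$
$\left(-2201029 - 2592143\right) + n{\left(-1721,328 \right)} = \left(-2201029 - 2592143\right) - 140 = -4793172 - 140 = -4793312$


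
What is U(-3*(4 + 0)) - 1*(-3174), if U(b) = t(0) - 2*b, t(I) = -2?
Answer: 3196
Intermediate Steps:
U(b) = -2 - 2*b
U(-3*(4 + 0)) - 1*(-3174) = (-2 - (-6)*(4 + 0)) - 1*(-3174) = (-2 - (-6)*4) + 3174 = (-2 - 2*(-12)) + 3174 = (-2 + 24) + 3174 = 22 + 3174 = 3196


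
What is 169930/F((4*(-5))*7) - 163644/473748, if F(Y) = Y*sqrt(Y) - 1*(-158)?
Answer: 23232021368/2484452949 + 11895100*I*sqrt(35)/692241 ≈ 9.351 + 101.66*I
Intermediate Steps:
F(Y) = 158 + Y**(3/2) (F(Y) = Y**(3/2) + 158 = 158 + Y**(3/2))
169930/F((4*(-5))*7) - 163644/473748 = 169930/(158 + ((4*(-5))*7)**(3/2)) - 163644/473748 = 169930/(158 + (-20*7)**(3/2)) - 163644*1/473748 = 169930/(158 + (-140)**(3/2)) - 13637/39479 = 169930/(158 - 280*I*sqrt(35)) - 13637/39479 = -13637/39479 + 169930/(158 - 280*I*sqrt(35))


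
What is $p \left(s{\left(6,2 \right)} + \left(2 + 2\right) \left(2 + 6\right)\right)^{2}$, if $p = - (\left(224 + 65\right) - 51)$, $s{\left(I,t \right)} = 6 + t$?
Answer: $-380800$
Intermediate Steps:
$p = -238$ ($p = - (289 - 51) = \left(-1\right) 238 = -238$)
$p \left(s{\left(6,2 \right)} + \left(2 + 2\right) \left(2 + 6\right)\right)^{2} = - 238 \left(\left(6 + 2\right) + \left(2 + 2\right) \left(2 + 6\right)\right)^{2} = - 238 \left(8 + 4 \cdot 8\right)^{2} = - 238 \left(8 + 32\right)^{2} = - 238 \cdot 40^{2} = \left(-238\right) 1600 = -380800$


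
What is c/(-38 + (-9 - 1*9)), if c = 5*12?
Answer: -15/14 ≈ -1.0714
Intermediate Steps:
c = 60
c/(-38 + (-9 - 1*9)) = 60/(-38 + (-9 - 1*9)) = 60/(-38 + (-9 - 9)) = 60/(-38 - 18) = 60/(-56) = 60*(-1/56) = -15/14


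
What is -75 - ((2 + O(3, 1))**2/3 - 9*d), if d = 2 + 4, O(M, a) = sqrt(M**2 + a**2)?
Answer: -77/3 - 4*sqrt(10)/3 ≈ -29.883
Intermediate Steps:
d = 6
-75 - ((2 + O(3, 1))**2/3 - 9*d) = -75 - ((2 + sqrt(3**2 + 1**2))**2/3 - 9*6) = -75 - ((2 + sqrt(9 + 1))**2*(1/3) - 54) = -75 - ((2 + sqrt(10))**2*(1/3) - 54) = -75 - ((2 + sqrt(10))**2/3 - 54) = -75 - (-54 + (2 + sqrt(10))**2/3) = -75 + (54 - (2 + sqrt(10))**2/3) = -21 - (2 + sqrt(10))**2/3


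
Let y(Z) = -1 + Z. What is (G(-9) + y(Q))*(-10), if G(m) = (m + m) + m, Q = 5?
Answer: 230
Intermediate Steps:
G(m) = 3*m (G(m) = 2*m + m = 3*m)
(G(-9) + y(Q))*(-10) = (3*(-9) + (-1 + 5))*(-10) = (-27 + 4)*(-10) = -23*(-10) = 230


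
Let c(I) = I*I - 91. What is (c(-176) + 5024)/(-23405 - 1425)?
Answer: -35909/24830 ≈ -1.4462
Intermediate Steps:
c(I) = -91 + I² (c(I) = I² - 91 = -91 + I²)
(c(-176) + 5024)/(-23405 - 1425) = ((-91 + (-176)²) + 5024)/(-23405 - 1425) = ((-91 + 30976) + 5024)/(-24830) = (30885 + 5024)*(-1/24830) = 35909*(-1/24830) = -35909/24830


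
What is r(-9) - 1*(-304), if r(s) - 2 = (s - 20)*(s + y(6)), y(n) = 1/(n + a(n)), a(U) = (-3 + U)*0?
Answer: 3373/6 ≈ 562.17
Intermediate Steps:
a(U) = 0
y(n) = 1/n (y(n) = 1/(n + 0) = 1/n)
r(s) = 2 + (-20 + s)*(⅙ + s) (r(s) = 2 + (s - 20)*(s + 1/6) = 2 + (-20 + s)*(s + ⅙) = 2 + (-20 + s)*(⅙ + s))
r(-9) - 1*(-304) = (-4/3 + (-9)² - 119/6*(-9)) - 1*(-304) = (-4/3 + 81 + 357/2) + 304 = 1549/6 + 304 = 3373/6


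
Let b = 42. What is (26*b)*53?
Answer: 57876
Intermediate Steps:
(26*b)*53 = (26*42)*53 = 1092*53 = 57876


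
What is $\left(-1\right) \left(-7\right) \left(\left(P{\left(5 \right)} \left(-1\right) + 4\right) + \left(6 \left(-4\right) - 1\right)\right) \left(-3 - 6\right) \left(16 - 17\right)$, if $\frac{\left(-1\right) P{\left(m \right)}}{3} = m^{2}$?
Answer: $3402$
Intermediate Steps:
$P{\left(m \right)} = - 3 m^{2}$
$\left(-1\right) \left(-7\right) \left(\left(P{\left(5 \right)} \left(-1\right) + 4\right) + \left(6 \left(-4\right) - 1\right)\right) \left(-3 - 6\right) \left(16 - 17\right) = \left(-1\right) \left(-7\right) \left(\left(- 3 \cdot 5^{2} \left(-1\right) + 4\right) + \left(6 \left(-4\right) - 1\right)\right) \left(-3 - 6\right) \left(16 - 17\right) = 7 \left(\left(\left(-3\right) 25 \left(-1\right) + 4\right) - 25\right) \left(\left(-9\right) \left(-1\right)\right) = 7 \left(\left(\left(-75\right) \left(-1\right) + 4\right) - 25\right) 9 = 7 \left(\left(75 + 4\right) - 25\right) 9 = 7 \left(79 - 25\right) 9 = 7 \cdot 54 \cdot 9 = 378 \cdot 9 = 3402$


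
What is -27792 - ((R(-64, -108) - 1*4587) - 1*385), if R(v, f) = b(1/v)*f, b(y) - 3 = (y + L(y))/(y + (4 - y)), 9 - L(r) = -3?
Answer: -1419035/64 ≈ -22172.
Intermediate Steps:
L(r) = 12 (L(r) = 9 - 1*(-3) = 9 + 3 = 12)
b(y) = 6 + y/4 (b(y) = 3 + (y + 12)/(y + (4 - y)) = 3 + (12 + y)/4 = 3 + (12 + y)*(¼) = 3 + (3 + y/4) = 6 + y/4)
R(v, f) = f*(6 + 1/(4*v)) (R(v, f) = (6 + 1/(4*v))*f = f*(6 + 1/(4*v)))
-27792 - ((R(-64, -108) - 1*4587) - 1*385) = -27792 - (((6*(-108) + (¼)*(-108)/(-64)) - 1*4587) - 1*385) = -27792 - (((-648 + (¼)*(-108)*(-1/64)) - 4587) - 385) = -27792 - (((-648 + 27/64) - 4587) - 385) = -27792 - ((-41445/64 - 4587) - 385) = -27792 - (-335013/64 - 385) = -27792 - 1*(-359653/64) = -27792 + 359653/64 = -1419035/64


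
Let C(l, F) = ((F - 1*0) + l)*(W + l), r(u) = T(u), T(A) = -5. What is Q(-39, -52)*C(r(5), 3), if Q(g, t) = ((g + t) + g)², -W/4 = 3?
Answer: 574600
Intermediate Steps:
W = -12 (W = -4*3 = -12)
r(u) = -5
C(l, F) = (-12 + l)*(F + l) (C(l, F) = ((F - 1*0) + l)*(-12 + l) = ((F + 0) + l)*(-12 + l) = (F + l)*(-12 + l) = (-12 + l)*(F + l))
Q(g, t) = (t + 2*g)²
Q(-39, -52)*C(r(5), 3) = (-52 + 2*(-39))²*((-5)² - 12*3 - 12*(-5) + 3*(-5)) = (-52 - 78)²*(25 - 36 + 60 - 15) = (-130)²*34 = 16900*34 = 574600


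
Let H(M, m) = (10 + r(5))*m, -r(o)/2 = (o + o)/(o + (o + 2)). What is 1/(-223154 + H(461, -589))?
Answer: -3/684187 ≈ -4.3848e-6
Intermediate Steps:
r(o) = -4*o/(2 + 2*o) (r(o) = -2*(o + o)/(o + (o + 2)) = -2*2*o/(o + (2 + o)) = -2*2*o/(2 + 2*o) = -4*o/(2 + 2*o))
H(M, m) = 25*m/3 (H(M, m) = (10 - 2*5/(1 + 5))*m = (10 - 2*5/6)*m = (10 - 2*5*⅙)*m = (10 - 5/3)*m = 25*m/3)
1/(-223154 + H(461, -589)) = 1/(-223154 + (25/3)*(-589)) = 1/(-223154 - 14725/3) = 1/(-684187/3) = -3/684187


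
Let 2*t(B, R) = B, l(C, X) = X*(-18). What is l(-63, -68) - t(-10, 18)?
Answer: 1229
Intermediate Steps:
l(C, X) = -18*X
t(B, R) = B/2
l(-63, -68) - t(-10, 18) = -18*(-68) - (-10)/2 = 1224 - 1*(-5) = 1224 + 5 = 1229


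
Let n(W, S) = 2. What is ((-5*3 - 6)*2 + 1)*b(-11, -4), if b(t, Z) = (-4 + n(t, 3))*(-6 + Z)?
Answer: -820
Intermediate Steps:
b(t, Z) = 12 - 2*Z (b(t, Z) = (-4 + 2)*(-6 + Z) = -2*(-6 + Z) = 12 - 2*Z)
((-5*3 - 6)*2 + 1)*b(-11, -4) = ((-5*3 - 6)*2 + 1)*(12 - 2*(-4)) = ((-15 - 6)*2 + 1)*(12 + 8) = (-21*2 + 1)*20 = (-42 + 1)*20 = -41*20 = -820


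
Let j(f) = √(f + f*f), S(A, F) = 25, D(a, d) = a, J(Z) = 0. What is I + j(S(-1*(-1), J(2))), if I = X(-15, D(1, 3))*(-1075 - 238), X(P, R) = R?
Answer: -1313 + 5*√26 ≈ -1287.5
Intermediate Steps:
I = -1313 (I = 1*(-1075 - 238) = 1*(-1313) = -1313)
j(f) = √(f + f²)
I + j(S(-1*(-1), J(2))) = -1313 + √(25*(1 + 25)) = -1313 + √(25*26) = -1313 + √650 = -1313 + 5*√26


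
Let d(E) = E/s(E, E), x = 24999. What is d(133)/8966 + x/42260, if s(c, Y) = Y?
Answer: 112091647/189451580 ≈ 0.59166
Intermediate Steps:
d(E) = 1 (d(E) = E/E = 1)
d(133)/8966 + x/42260 = 1/8966 + 24999/42260 = 112091647/189451580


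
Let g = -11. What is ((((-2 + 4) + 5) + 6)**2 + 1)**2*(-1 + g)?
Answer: -346800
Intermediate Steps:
((((-2 + 4) + 5) + 6)**2 + 1)**2*(-1 + g) = ((((-2 + 4) + 5) + 6)**2 + 1)**2*(-1 - 11) = (((2 + 5) + 6)**2 + 1)**2*(-12) = ((7 + 6)**2 + 1)**2*(-12) = (13**2 + 1)**2*(-12) = (169 + 1)**2*(-12) = 170**2*(-12) = 28900*(-12) = -346800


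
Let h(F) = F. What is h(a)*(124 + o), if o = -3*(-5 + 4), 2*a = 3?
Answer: 381/2 ≈ 190.50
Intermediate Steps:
a = 3/2 (a = (½)*3 = 3/2 ≈ 1.5000)
o = 3 (o = -3*(-1) = 3)
h(a)*(124 + o) = 3*(124 + 3)/2 = (3/2)*127 = 381/2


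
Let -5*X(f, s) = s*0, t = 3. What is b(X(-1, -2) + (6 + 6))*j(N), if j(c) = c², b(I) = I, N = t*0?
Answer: 0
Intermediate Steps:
X(f, s) = 0 (X(f, s) = -s*0/5 = -⅕*0 = 0)
N = 0 (N = 3*0 = 0)
b(X(-1, -2) + (6 + 6))*j(N) = (0 + (6 + 6))*0² = (0 + 12)*0 = 12*0 = 0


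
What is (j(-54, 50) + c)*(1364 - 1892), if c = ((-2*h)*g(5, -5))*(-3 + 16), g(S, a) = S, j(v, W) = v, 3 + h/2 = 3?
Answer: 28512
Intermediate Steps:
h = 0 (h = -6 + 2*3 = -6 + 6 = 0)
c = 0 (c = (-2*0*5)*(-3 + 16) = (0*5)*13 = 0*13 = 0)
(j(-54, 50) + c)*(1364 - 1892) = (-54 + 0)*(1364 - 1892) = -54*(-528) = 28512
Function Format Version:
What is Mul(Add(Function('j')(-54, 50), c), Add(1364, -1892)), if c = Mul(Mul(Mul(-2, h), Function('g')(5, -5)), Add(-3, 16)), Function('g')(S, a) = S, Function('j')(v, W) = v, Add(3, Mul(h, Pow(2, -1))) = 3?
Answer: 28512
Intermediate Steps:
h = 0 (h = Add(-6, Mul(2, 3)) = Add(-6, 6) = 0)
c = 0 (c = Mul(Mul(Mul(-2, 0), 5), Add(-3, 16)) = Mul(Mul(0, 5), 13) = Mul(0, 13) = 0)
Mul(Add(Function('j')(-54, 50), c), Add(1364, -1892)) = Mul(Add(-54, 0), Add(1364, -1892)) = Mul(-54, -528) = 28512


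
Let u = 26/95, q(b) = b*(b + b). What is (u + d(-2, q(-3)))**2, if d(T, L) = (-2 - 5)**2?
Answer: 21911761/9025 ≈ 2427.9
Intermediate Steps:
q(b) = 2*b**2 (q(b) = b*(2*b) = 2*b**2)
d(T, L) = 49 (d(T, L) = (-7)**2 = 49)
u = 26/95 (u = 26*(1/95) = 26/95 ≈ 0.27368)
(u + d(-2, q(-3)))**2 = (26/95 + 49)**2 = (4681/95)**2 = 21911761/9025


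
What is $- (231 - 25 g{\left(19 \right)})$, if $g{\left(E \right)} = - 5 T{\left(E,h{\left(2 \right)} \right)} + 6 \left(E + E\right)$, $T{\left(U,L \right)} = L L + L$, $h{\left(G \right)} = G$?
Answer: $4719$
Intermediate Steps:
$T{\left(U,L \right)} = L + L^{2}$ ($T{\left(U,L \right)} = L^{2} + L = L + L^{2}$)
$g{\left(E \right)} = -30 + 12 E$ ($g{\left(E \right)} = - 5 \cdot 2 \left(1 + 2\right) + 6 \left(E + E\right) = - 5 \cdot 2 \cdot 3 + 6 \cdot 2 E = \left(-5\right) 6 + 12 E = -30 + 12 E$)
$- (231 - 25 g{\left(19 \right)}) = - (231 - 25 \left(-30 + 12 \cdot 19\right)) = - (231 - 25 \left(-30 + 228\right)) = - (231 - 4950) = \left(-1\right) \left(-4719\right) = 4719$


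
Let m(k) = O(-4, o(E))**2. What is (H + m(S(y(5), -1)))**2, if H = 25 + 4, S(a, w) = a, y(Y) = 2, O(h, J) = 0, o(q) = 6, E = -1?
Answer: 841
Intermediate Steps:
m(k) = 0 (m(k) = 0**2 = 0)
H = 29
(H + m(S(y(5), -1)))**2 = (29 + 0)**2 = 29**2 = 841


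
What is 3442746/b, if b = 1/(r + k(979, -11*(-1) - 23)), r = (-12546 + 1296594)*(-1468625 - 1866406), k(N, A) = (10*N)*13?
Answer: -14743008073245986628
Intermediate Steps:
k(N, A) = 130*N
r = -4282339885488 (r = 1284048*(-3335031) = -4282339885488)
b = -1/4282339758218 (b = 1/(-4282339885488 + 130*979) = 1/(-4282339885488 + 127270) = 1/(-4282339758218) = -1/4282339758218 ≈ -2.3352e-13)
3442746/b = 3442746/(-1/4282339758218) = 3442746*(-4282339758218) = -14743008073245986628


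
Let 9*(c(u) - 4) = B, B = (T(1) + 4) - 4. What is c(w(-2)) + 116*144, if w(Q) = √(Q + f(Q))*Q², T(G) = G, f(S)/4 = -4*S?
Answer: 150373/9 ≈ 16708.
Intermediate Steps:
f(S) = -16*S (f(S) = 4*(-4*S) = -16*S)
w(Q) = √15*Q²*√(-Q) (w(Q) = √(Q - 16*Q)*Q² = √(-15*Q)*Q² = (√15*√(-Q))*Q² = √15*Q²*√(-Q))
B = 1 (B = (1 + 4) - 4 = 5 - 4 = 1)
c(u) = 37/9 (c(u) = 4 + (⅑)*1 = 4 + ⅑ = 37/9)
c(w(-2)) + 116*144 = 37/9 + 116*144 = 37/9 + 16704 = 150373/9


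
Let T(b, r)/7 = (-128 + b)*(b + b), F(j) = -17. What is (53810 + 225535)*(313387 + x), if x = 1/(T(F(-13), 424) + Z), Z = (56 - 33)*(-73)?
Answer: 2874127237808310/32831 ≈ 8.7543e+10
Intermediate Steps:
T(b, r) = 14*b*(-128 + b) (T(b, r) = 7*((-128 + b)*(b + b)) = 7*((-128 + b)*(2*b)) = 7*(2*b*(-128 + b)) = 14*b*(-128 + b))
Z = -1679 (Z = 23*(-73) = -1679)
x = 1/32831 (x = 1/(14*(-17)*(-128 - 17) - 1679) = 1/(14*(-17)*(-145) - 1679) = 1/(34510 - 1679) = 1/32831 ≈ 3.0459e-5)
(53810 + 225535)*(313387 + x) = (53810 + 225535)*(313387 + 1/32831) = 279345*(10288808598/32831) = 2874127237808310/32831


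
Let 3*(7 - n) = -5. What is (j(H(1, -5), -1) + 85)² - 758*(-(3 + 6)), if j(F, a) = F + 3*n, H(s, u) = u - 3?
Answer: 17431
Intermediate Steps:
H(s, u) = -3 + u
n = 26/3 (n = 7 - ⅓*(-5) = 7 + 5/3 = 26/3 ≈ 8.6667)
j(F, a) = 26 + F (j(F, a) = F + 3*(26/3) = F + 26 = 26 + F)
(j(H(1, -5), -1) + 85)² - 758*(-(3 + 6)) = ((26 + (-3 - 5)) + 85)² - 758*(-(3 + 6)) = ((26 - 8) + 85)² - 758*(-1*9) = (18 + 85)² - 758*(-9) = 103² - 1*(-6822) = 10609 + 6822 = 17431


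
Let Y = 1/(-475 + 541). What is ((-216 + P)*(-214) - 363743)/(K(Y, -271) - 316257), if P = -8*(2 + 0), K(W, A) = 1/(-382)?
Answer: 23996858/24162035 ≈ 0.99316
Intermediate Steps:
Y = 1/66 ≈ 0.015152
K(W, A) = -1/382
P = -16 (P = -8*2 = -16)
((-216 + P)*(-214) - 363743)/(K(Y, -271) - 316257) = ((-216 - 16)*(-214) - 363743)/(-1/382 - 316257) = (-232*(-214) - 363743)/(-120810175/382) = (49648 - 363743)*(-382/120810175) = -314095*(-382/120810175) = 23996858/24162035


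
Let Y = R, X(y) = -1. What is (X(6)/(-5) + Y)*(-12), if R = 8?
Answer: -492/5 ≈ -98.400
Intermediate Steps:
Y = 8
(X(6)/(-5) + Y)*(-12) = (-1/(-5) + 8)*(-12) = (-1*(-⅕) + 8)*(-12) = (⅕ + 8)*(-12) = (41/5)*(-12) = -492/5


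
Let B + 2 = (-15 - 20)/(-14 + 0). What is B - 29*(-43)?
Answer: 2495/2 ≈ 1247.5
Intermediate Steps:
B = ½ (B = -2 + (-15 - 20)/(-14 + 0) = -2 - 35/(-14) = -2 - 35*(-1/14) = -2 + 5/2 = ½ ≈ 0.50000)
B - 29*(-43) = ½ - 29*(-43) = ½ + 1247 = 2495/2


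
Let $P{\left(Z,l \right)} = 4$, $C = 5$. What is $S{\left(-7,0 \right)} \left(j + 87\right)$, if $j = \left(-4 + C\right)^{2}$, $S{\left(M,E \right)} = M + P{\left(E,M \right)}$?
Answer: $-264$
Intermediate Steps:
$S{\left(M,E \right)} = 4 + M$ ($S{\left(M,E \right)} = M + 4 = 4 + M$)
$j = 1$ ($j = \left(-4 + 5\right)^{2} = 1^{2} = 1$)
$S{\left(-7,0 \right)} \left(j + 87\right) = \left(4 - 7\right) \left(1 + 87\right) = \left(-3\right) 88 = -264$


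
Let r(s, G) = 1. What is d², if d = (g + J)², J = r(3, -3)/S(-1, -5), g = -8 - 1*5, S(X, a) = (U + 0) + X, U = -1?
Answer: 531441/16 ≈ 33215.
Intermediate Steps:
S(X, a) = -1 + X (S(X, a) = (-1 + 0) + X = -1 + X)
g = -13 (g = -8 - 5 = -13)
J = -½ (J = 1/(-1 - 1) = 1/(-2) = 1*(-½) = -½ ≈ -0.50000)
d = 729/4 (d = (-13 - ½)² = (-27/2)² = 729/4 ≈ 182.25)
d² = (729/4)² = 531441/16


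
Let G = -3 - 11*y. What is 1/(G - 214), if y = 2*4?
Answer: -1/305 ≈ -0.0032787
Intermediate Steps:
y = 8
G = -91 (G = -3 - 11*8 = -3 - 88 = -91)
1/(G - 214) = 1/(-91 - 214) = 1/(-305) = -1/305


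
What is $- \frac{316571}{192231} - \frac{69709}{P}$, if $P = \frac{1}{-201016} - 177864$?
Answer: $- \frac{162733274878087}{129677980135275} \approx -1.2549$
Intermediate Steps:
$P = - \frac{35753509825}{201016}$ ($P = - \frac{1}{201016} - 177864 = - \frac{35753509825}{201016} \approx -1.7786 \cdot 10^{5}$)
$- \frac{316571}{192231} - \frac{69709}{P} = - \frac{316571}{192231} - \frac{69709}{- \frac{35753509825}{201016}} = \left(-316571\right) \frac{1}{192231} - - \frac{14012624344}{35753509825} = - \frac{316571}{192231} + \frac{14012624344}{35753509825} = - \frac{162733274878087}{129677980135275}$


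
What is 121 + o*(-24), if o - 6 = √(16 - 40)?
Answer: -23 - 48*I*√6 ≈ -23.0 - 117.58*I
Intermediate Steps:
o = 6 + 2*I*√6 (o = 6 + √(16 - 40) = 6 + √(-24) = 6 + 2*I*√6 ≈ 6.0 + 4.899*I)
121 + o*(-24) = 121 + (6 + 2*I*√6)*(-24) = 121 + (-144 - 48*I*√6) = -23 - 48*I*√6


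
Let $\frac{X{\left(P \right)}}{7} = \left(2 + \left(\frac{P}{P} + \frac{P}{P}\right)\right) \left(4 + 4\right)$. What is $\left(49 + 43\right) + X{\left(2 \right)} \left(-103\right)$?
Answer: $-22980$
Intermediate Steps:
$X{\left(P \right)} = 224$ ($X{\left(P \right)} = 7 \left(2 + \left(\frac{P}{P} + \frac{P}{P}\right)\right) \left(4 + 4\right) = 7 \left(2 + \left(1 + 1\right)\right) 8 = 7 \left(2 + 2\right) 8 = 7 \cdot 4 \cdot 8 = 7 \cdot 32 = 224$)
$\left(49 + 43\right) + X{\left(2 \right)} \left(-103\right) = \left(49 + 43\right) + 224 \left(-103\right) = 92 - 23072 = -22980$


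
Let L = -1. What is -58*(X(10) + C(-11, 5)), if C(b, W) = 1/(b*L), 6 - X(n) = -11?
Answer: -10904/11 ≈ -991.27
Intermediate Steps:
X(n) = 17 (X(n) = 6 - 1*(-11) = 6 + 11 = 17)
C(b, W) = -1/b (C(b, W) = 1/(b*(-1)) = -1/b)
-58*(X(10) + C(-11, 5)) = -58*(17 - 1/(-11)) = -58*(17 - 1*(-1/11)) = -58*(17 + 1/11) = -58*188/11 = -10904/11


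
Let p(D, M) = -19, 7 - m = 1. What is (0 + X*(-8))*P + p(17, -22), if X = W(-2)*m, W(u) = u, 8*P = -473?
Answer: -5695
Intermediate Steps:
m = 6 (m = 7 - 1*1 = 7 - 1 = 6)
P = -473/8 (P = (1/8)*(-473) = -473/8 ≈ -59.125)
X = -12 (X = -2*6 = -12)
(0 + X*(-8))*P + p(17, -22) = (0 - 12*(-8))*(-473/8) - 19 = (0 + 96)*(-473/8) - 19 = 96*(-473/8) - 19 = -5676 - 19 = -5695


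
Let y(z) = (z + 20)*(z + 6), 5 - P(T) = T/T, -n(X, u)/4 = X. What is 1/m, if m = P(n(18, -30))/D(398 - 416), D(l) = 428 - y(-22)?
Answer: 99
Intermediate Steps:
n(X, u) = -4*X
P(T) = 4 (P(T) = 5 - T/T = 5 - 1*1 = 5 - 1 = 4)
y(z) = (6 + z)*(20 + z) (y(z) = (20 + z)*(6 + z) = (6 + z)*(20 + z))
D(l) = 396 (D(l) = 428 - (120 + (-22)**2 + 26*(-22)) = 428 - (120 + 484 - 572) = 428 - 1*32 = 428 - 32 = 396)
m = 1/99 (m = 4/396 = 4*(1/396) = 1/99 ≈ 0.010101)
1/m = 1/(1/99) = 99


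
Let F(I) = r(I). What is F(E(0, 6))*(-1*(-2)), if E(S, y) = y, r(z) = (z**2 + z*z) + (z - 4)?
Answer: 148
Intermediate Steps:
r(z) = -4 + z + 2*z**2 (r(z) = (z**2 + z**2) + (-4 + z) = 2*z**2 + (-4 + z) = -4 + z + 2*z**2)
F(I) = -4 + I + 2*I**2
F(E(0, 6))*(-1*(-2)) = (-4 + 6 + 2*6**2)*(-1*(-2)) = (-4 + 6 + 2*36)*2 = (-4 + 6 + 72)*2 = 74*2 = 148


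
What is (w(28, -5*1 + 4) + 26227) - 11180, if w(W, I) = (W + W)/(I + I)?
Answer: 15019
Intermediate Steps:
w(W, I) = W/I (w(W, I) = (2*W)/((2*I)) = (2*W)*(1/(2*I)) = W/I)
(w(28, -5*1 + 4) + 26227) - 11180 = (28/(-5*1 + 4) + 26227) - 11180 = (28/(-5 + 4) + 26227) - 11180 = (28/(-1) + 26227) - 11180 = (28*(-1) + 26227) - 11180 = (-28 + 26227) - 11180 = 26199 - 11180 = 15019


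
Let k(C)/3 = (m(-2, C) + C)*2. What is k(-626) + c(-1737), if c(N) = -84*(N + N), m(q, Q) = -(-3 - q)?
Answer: 288066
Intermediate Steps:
m(q, Q) = 3 + q
c(N) = -168*N
k(C) = 6 + 6*C (k(C) = 3*(((3 - 2) + C)*2) = 3*((1 + C)*2) = 3*(2 + 2*C) = 6 + 6*C)
k(-626) + c(-1737) = (6 + 6*(-626)) - 168*(-1737) = (6 - 3756) + 291816 = -3750 + 291816 = 288066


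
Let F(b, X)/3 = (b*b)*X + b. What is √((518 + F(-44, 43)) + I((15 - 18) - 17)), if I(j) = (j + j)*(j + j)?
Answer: 3*√27970 ≈ 501.73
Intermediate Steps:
F(b, X) = 3*b + 3*X*b² (F(b, X) = 3*((b*b)*X + b) = 3*(b²*X + b) = 3*(X*b² + b) = 3*(b + X*b²) = 3*b + 3*X*b²)
I(j) = 4*j² (I(j) = (2*j)*(2*j) = 4*j²)
√((518 + F(-44, 43)) + I((15 - 18) - 17)) = √((518 + 3*(-44)*(1 + 43*(-44))) + 4*((15 - 18) - 17)²) = √((518 + 3*(-44)*(1 - 1892)) + 4*(-3 - 17)²) = √((518 + 3*(-44)*(-1891)) + 4*(-20)²) = √((518 + 249612) + 4*400) = √(250130 + 1600) = √251730 = 3*√27970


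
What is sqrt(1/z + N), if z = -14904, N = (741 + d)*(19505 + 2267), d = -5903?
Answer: I*sqrt(77050772885422)/828 ≈ 10601.0*I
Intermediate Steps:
N = -112387064 (N = (741 - 5903)*(19505 + 2267) = -5162*21772 = -112387064)
sqrt(1/z + N) = sqrt(1/(-14904) - 112387064) = sqrt(-1/14904 - 112387064) = sqrt(-1675016801857/14904) = I*sqrt(77050772885422)/828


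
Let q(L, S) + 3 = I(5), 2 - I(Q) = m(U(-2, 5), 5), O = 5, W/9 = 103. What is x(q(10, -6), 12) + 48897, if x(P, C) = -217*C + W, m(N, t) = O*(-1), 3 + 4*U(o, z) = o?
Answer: 47220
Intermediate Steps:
W = 927 (W = 9*103 = 927)
U(o, z) = -¾ + o/4
m(N, t) = -5 (m(N, t) = 5*(-1) = -5)
I(Q) = 7 (I(Q) = 2 - 1*(-5) = 2 + 5 = 7)
q(L, S) = 4 (q(L, S) = -3 + 7 = 4)
x(P, C) = 927 - 217*C (x(P, C) = -217*C + 927 = 927 - 217*C)
x(q(10, -6), 12) + 48897 = (927 - 217*12) + 48897 = (927 - 2604) + 48897 = -1677 + 48897 = 47220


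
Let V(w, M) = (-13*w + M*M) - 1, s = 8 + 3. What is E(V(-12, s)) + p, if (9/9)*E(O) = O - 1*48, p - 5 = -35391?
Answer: -35158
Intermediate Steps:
p = -35386 (p = 5 - 35391 = -35386)
s = 11
V(w, M) = -1 + M**2 - 13*w (V(w, M) = (-13*w + M**2) - 1 = (M**2 - 13*w) - 1 = -1 + M**2 - 13*w)
E(O) = -48 + O (E(O) = O - 1*48 = O - 48 = -48 + O)
E(V(-12, s)) + p = (-48 + (-1 + 11**2 - 13*(-12))) - 35386 = (-48 + (-1 + 121 + 156)) - 35386 = (-48 + 276) - 35386 = 228 - 35386 = -35158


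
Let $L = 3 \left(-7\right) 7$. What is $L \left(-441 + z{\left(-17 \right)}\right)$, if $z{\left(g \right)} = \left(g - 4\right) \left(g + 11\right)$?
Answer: $46305$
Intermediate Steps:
$L = -147$ ($L = \left(-21\right) 7 = -147$)
$z{\left(g \right)} = \left(-4 + g\right) \left(11 + g\right)$
$L \left(-441 + z{\left(-17 \right)}\right) = - 147 \left(-441 + \left(-44 + \left(-17\right)^{2} + 7 \left(-17\right)\right)\right) = - 147 \left(-441 - -126\right) = - 147 \left(-441 + 126\right) = \left(-147\right) \left(-315\right) = 46305$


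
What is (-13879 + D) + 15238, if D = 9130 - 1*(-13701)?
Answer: 24190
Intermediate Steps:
D = 22831 (D = 9130 + 13701 = 22831)
(-13879 + D) + 15238 = (-13879 + 22831) + 15238 = 8952 + 15238 = 24190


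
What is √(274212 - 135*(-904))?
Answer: 18*√1223 ≈ 629.49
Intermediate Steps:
√(274212 - 135*(-904)) = √(274212 + 122040) = √396252 = 18*√1223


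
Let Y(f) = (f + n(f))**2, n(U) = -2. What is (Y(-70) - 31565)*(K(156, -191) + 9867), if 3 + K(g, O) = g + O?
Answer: -259298849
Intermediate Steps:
K(g, O) = -3 + O + g (K(g, O) = -3 + (g + O) = -3 + (O + g) = -3 + O + g)
Y(f) = (-2 + f)**2 (Y(f) = (f - 2)**2 = (-2 + f)**2)
(Y(-70) - 31565)*(K(156, -191) + 9867) = ((-2 - 70)**2 - 31565)*((-3 - 191 + 156) + 9867) = ((-72)**2 - 31565)*(-38 + 9867) = (5184 - 31565)*9829 = -26381*9829 = -259298849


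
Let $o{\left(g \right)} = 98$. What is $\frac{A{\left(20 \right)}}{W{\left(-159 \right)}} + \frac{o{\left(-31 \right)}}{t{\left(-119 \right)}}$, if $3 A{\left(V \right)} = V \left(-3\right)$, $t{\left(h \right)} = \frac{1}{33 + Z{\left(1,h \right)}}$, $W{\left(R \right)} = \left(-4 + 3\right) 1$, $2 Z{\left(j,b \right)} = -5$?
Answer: $3009$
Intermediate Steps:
$Z{\left(j,b \right)} = - \frac{5}{2}$ ($Z{\left(j,b \right)} = \frac{1}{2} \left(-5\right) = - \frac{5}{2}$)
$W{\left(R \right)} = -1$ ($W{\left(R \right)} = \left(-1\right) 1 = -1$)
$t{\left(h \right)} = \frac{2}{61}$ ($t{\left(h \right)} = \frac{1}{33 - \frac{5}{2}} = \frac{1}{\frac{61}{2}} = \frac{2}{61}$)
$A{\left(V \right)} = - V$ ($A{\left(V \right)} = \frac{V \left(-3\right)}{3} = \frac{\left(-3\right) V}{3} = - V$)
$\frac{A{\left(20 \right)}}{W{\left(-159 \right)}} + \frac{o{\left(-31 \right)}}{t{\left(-119 \right)}} = \frac{\left(-1\right) 20}{-1} + \frac{98}{\frac{2}{61}} = \left(-20\right) \left(-1\right) + 98 \cdot \frac{61}{2} = 20 + 2989 = 3009$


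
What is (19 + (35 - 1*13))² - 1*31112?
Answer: -29431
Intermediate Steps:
(19 + (35 - 1*13))² - 1*31112 = (19 + (35 - 13))² - 31112 = (19 + 22)² - 31112 = 41² - 31112 = 1681 - 31112 = -29431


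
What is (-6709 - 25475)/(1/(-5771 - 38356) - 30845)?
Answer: 355045842/340274329 ≈ 1.0434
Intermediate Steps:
(-6709 - 25475)/(1/(-5771 - 38356) - 30845) = -32184/(1/(-44127) - 30845) = -32184/(-1/44127 - 30845) = -32184/(-1361097316/44127) = -32184*(-44127/1361097316) = 355045842/340274329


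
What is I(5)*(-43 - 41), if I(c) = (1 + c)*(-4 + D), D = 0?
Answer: 2016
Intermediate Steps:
I(c) = -4 - 4*c (I(c) = (1 + c)*(-4 + 0) = (1 + c)*(-4) = -4 - 4*c)
I(5)*(-43 - 41) = (-4 - 4*5)*(-43 - 41) = (-4 - 20)*(-84) = -24*(-84) = 2016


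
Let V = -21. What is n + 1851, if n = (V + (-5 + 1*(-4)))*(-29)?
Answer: 2721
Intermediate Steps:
n = 870 (n = (-21 + (-5 + 1*(-4)))*(-29) = (-21 + (-5 - 4))*(-29) = (-21 - 9)*(-29) = -30*(-29) = 870)
n + 1851 = 870 + 1851 = 2721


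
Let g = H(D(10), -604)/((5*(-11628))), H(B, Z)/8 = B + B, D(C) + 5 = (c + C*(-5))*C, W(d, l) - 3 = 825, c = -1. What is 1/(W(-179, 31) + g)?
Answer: 2907/2407408 ≈ 0.0012075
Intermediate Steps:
W(d, l) = 828 (W(d, l) = 3 + 825 = 828)
D(C) = -5 + C*(-1 - 5*C) (D(C) = -5 + (-1 + C*(-5))*C = -5 + (-1 - 5*C)*C = -5 + C*(-1 - 5*C))
H(B, Z) = 16*B (H(B, Z) = 8*(B + B) = 8*(2*B) = 16*B)
g = 412/2907 (g = (16*(-5 - 1*10 - 5*10²))/((5*(-11628))) = (16*(-5 - 10 - 5*100))/(-58140) = (16*(-5 - 10 - 500))*(-1/58140) = (16*(-515))*(-1/58140) = -8240*(-1/58140) = 412/2907 ≈ 0.14173)
1/(W(-179, 31) + g) = 1/(828 + 412/2907) = 1/(2407408/2907) = 2907/2407408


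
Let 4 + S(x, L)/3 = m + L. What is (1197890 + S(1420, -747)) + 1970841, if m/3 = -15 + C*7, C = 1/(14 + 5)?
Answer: 60160580/19 ≈ 3.1663e+6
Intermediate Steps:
C = 1/19 ≈ 0.052632
m = -834/19 (m = 3*(-15 + (1/19)*7) = 3*(-15 + 7/19) = 3*(-278/19) = -834/19 ≈ -43.895)
S(x, L) = -2730/19 + 3*L (S(x, L) = -12 + 3*(-834/19 + L) = -12 + (-2502/19 + 3*L) = -2730/19 + 3*L)
(1197890 + S(1420, -747)) + 1970841 = (1197890 + (-2730/19 + 3*(-747))) + 1970841 = (1197890 + (-2730/19 - 2241)) + 1970841 = (1197890 - 45309/19) + 1970841 = 22714601/19 + 1970841 = 60160580/19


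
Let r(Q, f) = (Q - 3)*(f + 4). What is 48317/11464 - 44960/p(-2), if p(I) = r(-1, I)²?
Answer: -8005143/11464 ≈ -698.29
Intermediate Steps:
r(Q, f) = (-3 + Q)*(4 + f)
p(I) = (-16 - 4*I)² (p(I) = (-12 - 3*I + 4*(-1) - I)² = (-12 - 3*I - 4 - I)² = (-16 - 4*I)²)
48317/11464 - 44960/p(-2) = 48317/11464 - 44960*1/(16*(4 - 2)²) = 48317*(1/11464) - 44960/(16*2²) = 48317/11464 - 44960/(16*4) = 48317/11464 - 44960/64 = 48317/11464 - 44960*1/64 = 48317/11464 - 1405/2 = -8005143/11464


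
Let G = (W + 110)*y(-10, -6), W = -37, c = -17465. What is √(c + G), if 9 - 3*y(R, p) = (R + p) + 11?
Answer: I*√154119/3 ≈ 130.86*I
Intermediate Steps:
y(R, p) = -⅔ - R/3 - p/3 (y(R, p) = 3 - ((R + p) + 11)/3 = 3 - (11 + R + p)/3 = 3 + (-11/3 - R/3 - p/3) = -⅔ - R/3 - p/3)
G = 1022/3 (G = (-37 + 110)*(-⅔ - ⅓*(-10) - ⅓*(-6)) = 73*(-⅔ + 10/3 + 2) = 73*(14/3) = 1022/3 ≈ 340.67)
√(c + G) = √(-17465 + 1022/3) = √(-51373/3) = I*√154119/3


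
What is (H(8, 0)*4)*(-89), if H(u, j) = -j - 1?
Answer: 356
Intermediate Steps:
H(u, j) = -1 - j
(H(8, 0)*4)*(-89) = ((-1 - 1*0)*4)*(-89) = ((-1 + 0)*4)*(-89) = -1*4*(-89) = -4*(-89) = 356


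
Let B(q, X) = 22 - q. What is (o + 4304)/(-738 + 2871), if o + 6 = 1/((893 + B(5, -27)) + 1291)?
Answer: 9459899/4694733 ≈ 2.0150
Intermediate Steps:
o = -13205/2201 (o = -6 + 1/((893 + (22 - 1*5)) + 1291) = -6 + 1/((893 + (22 - 5)) + 1291) = -6 + 1/((893 + 17) + 1291) = -6 + 1/(910 + 1291) = -6 + 1/2201 = -13205/2201 ≈ -5.9995)
(o + 4304)/(-738 + 2871) = (-13205/2201 + 4304)/(-738 + 2871) = (9459899/2201)/2133 = (9459899/2201)*(1/2133) = 9459899/4694733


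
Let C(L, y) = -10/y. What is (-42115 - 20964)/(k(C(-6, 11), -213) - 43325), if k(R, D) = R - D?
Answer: 693869/474242 ≈ 1.4631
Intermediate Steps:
(-42115 - 20964)/(k(C(-6, 11), -213) - 43325) = (-42115 - 20964)/((-10/11 - 1*(-213)) - 43325) = -63079/((-10*1/11 + 213) - 43325) = -63079/((-10/11 + 213) - 43325) = -63079/(2333/11 - 43325) = -63079/(-474242/11) = -63079*(-11/474242) = 693869/474242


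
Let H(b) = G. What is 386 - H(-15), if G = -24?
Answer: 410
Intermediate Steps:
H(b) = -24
386 - H(-15) = 386 - 1*(-24) = 386 + 24 = 410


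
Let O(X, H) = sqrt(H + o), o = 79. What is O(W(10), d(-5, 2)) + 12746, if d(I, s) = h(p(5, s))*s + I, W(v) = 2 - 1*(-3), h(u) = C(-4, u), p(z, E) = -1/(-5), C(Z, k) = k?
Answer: 12746 + 2*sqrt(465)/5 ≈ 12755.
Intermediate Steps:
p(z, E) = 1/5 (p(z, E) = -1*(-1/5) = 1/5)
h(u) = u
W(v) = 5 (W(v) = 2 + 3 = 5)
d(I, s) = I + s/5 (d(I, s) = s/5 + I = I + s/5)
O(X, H) = sqrt(79 + H) (O(X, H) = sqrt(H + 79) = sqrt(79 + H))
O(W(10), d(-5, 2)) + 12746 = sqrt(79 + (-5 + (1/5)*2)) + 12746 = sqrt(79 + (-5 + 2/5)) + 12746 = sqrt(79 - 23/5) + 12746 = sqrt(372/5) + 12746 = 2*sqrt(465)/5 + 12746 = 12746 + 2*sqrt(465)/5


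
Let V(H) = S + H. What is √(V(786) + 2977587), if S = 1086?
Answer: 3*√331051 ≈ 1726.1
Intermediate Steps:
V(H) = 1086 + H
√(V(786) + 2977587) = √((1086 + 786) + 2977587) = √(1872 + 2977587) = √2979459 = 3*√331051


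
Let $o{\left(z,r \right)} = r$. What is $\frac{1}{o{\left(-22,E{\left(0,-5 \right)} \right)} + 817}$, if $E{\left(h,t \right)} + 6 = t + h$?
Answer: $\frac{1}{806} \approx 0.0012407$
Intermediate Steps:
$E{\left(h,t \right)} = -6 + h + t$ ($E{\left(h,t \right)} = -6 + \left(t + h\right) = -6 + \left(h + t\right) = -6 + h + t$)
$\frac{1}{o{\left(-22,E{\left(0,-5 \right)} \right)} + 817} = \frac{1}{\left(-6 + 0 - 5\right) + 817} = \frac{1}{-11 + 817} = \frac{1}{806}$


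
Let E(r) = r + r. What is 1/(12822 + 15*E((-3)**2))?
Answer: 1/13092 ≈ 7.6383e-5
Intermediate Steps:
E(r) = 2*r
1/(12822 + 15*E((-3)**2)) = 1/(12822 + 15*(2*(-3)**2)) = 1/(12822 + 15*(2*9)) = 1/(12822 + 15*18) = 1/(12822 + 270) = 1/13092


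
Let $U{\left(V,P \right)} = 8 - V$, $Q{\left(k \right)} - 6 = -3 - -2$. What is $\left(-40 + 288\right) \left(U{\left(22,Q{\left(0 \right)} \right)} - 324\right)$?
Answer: $-83824$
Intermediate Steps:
$Q{\left(k \right)} = 5$ ($Q{\left(k \right)} = 6 - 1 = 5$)
$\left(-40 + 288\right) \left(U{\left(22,Q{\left(0 \right)} \right)} - 324\right) = \left(-40 + 288\right) \left(\left(8 - 22\right) - 324\right) = 248 \left(\left(8 - 22\right) - 324\right) = 248 \left(-14 - 324\right) = 248 \left(-338\right) = -83824$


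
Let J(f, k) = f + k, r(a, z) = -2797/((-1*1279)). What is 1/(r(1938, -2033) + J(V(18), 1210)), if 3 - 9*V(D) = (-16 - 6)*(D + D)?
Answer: 3837/4990096 ≈ 0.00076892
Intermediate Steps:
r(a, z) = 2797/1279 (r(a, z) = -2797/(-1279) = -2797*(-1/1279) = 2797/1279)
V(D) = ⅓ + 44*D/9 (V(D) = ⅓ - (-16 - 6)*(D + D)/9 = ⅓ - (-22)*2*D/9 = ⅓ - (-44)*D/9 = ⅓ + 44*D/9)
1/(r(1938, -2033) + J(V(18), 1210)) = 1/(2797/1279 + ((⅓ + (44/9)*18) + 1210)) = 1/(2797/1279 + ((⅓ + 88) + 1210)) = 1/(2797/1279 + (265/3 + 1210)) = 1/(2797/1279 + 3895/3) = 1/(4990096/3837) = 3837/4990096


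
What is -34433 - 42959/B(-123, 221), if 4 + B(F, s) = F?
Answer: -4330032/127 ≈ -34095.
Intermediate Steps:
B(F, s) = -4 + F
-34433 - 42959/B(-123, 221) = -34433 - 42959/(-4 - 123) = -34433 - 42959/(-127) = -34433 - 42959*(-1)/127 = -34433 - 1*(-42959/127) = -34433 + 42959/127 = -4330032/127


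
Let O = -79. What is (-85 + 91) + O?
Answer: -73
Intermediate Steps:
(-85 + 91) + O = (-85 + 91) - 79 = 6 - 79 = -73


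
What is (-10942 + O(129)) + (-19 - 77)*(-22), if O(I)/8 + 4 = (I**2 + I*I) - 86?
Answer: 256706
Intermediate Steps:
O(I) = -720 + 16*I**2 (O(I) = -32 + 8*((I**2 + I*I) - 86) = -32 + 8*((I**2 + I**2) - 86) = -32 + 8*(2*I**2 - 86) = -32 + 8*(-86 + 2*I**2) = -32 + (-688 + 16*I**2) = -720 + 16*I**2)
(-10942 + O(129)) + (-19 - 77)*(-22) = (-10942 + (-720 + 16*129**2)) + (-19 - 77)*(-22) = (-10942 + (-720 + 16*16641)) - 96*(-22) = (-10942 + (-720 + 266256)) + 2112 = (-10942 + 265536) + 2112 = 254594 + 2112 = 256706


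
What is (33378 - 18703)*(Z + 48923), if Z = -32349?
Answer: 243223450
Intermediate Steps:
(33378 - 18703)*(Z + 48923) = (33378 - 18703)*(-32349 + 48923) = 14675*16574 = 243223450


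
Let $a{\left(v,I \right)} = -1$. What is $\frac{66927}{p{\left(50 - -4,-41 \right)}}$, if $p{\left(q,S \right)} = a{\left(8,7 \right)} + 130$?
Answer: $\frac{22309}{43} \approx 518.81$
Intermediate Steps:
$p{\left(q,S \right)} = 129$ ($p{\left(q,S \right)} = -1 + 130 = 129$)
$\frac{66927}{p{\left(50 - -4,-41 \right)}} = \frac{66927}{129} = 66927 \cdot \frac{1}{129} = \frac{22309}{43}$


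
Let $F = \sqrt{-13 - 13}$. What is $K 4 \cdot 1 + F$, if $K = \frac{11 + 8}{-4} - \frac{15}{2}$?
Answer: $-49 + i \sqrt{26} \approx -49.0 + 5.099 i$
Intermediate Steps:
$F = i \sqrt{26}$ ($F = \sqrt{-26} = i \sqrt{26} \approx 5.099 i$)
$K = - \frac{49}{4}$ ($K = 19 \left(- \frac{1}{4}\right) - \frac{15}{2} = - \frac{19}{4} - \frac{15}{2} = - \frac{49}{4} \approx -12.25$)
$K 4 \cdot 1 + F = - \frac{49 \cdot 4 \cdot 1}{4} + i \sqrt{26} = \left(- \frac{49}{4}\right) 4 + i \sqrt{26} = -49 + i \sqrt{26}$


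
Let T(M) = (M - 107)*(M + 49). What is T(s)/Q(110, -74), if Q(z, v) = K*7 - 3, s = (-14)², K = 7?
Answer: 21805/46 ≈ 474.02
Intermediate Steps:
s = 196
T(M) = (-107 + M)*(49 + M)
Q(z, v) = 46 (Q(z, v) = 7*7 - 3 = 49 - 3 = 46)
T(s)/Q(110, -74) = (-5243 + 196² - 58*196)/46 = (-5243 + 38416 - 11368)*(1/46) = 21805*(1/46) = 21805/46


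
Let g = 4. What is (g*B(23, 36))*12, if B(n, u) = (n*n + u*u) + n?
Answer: 88704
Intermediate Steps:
B(n, u) = n + n² + u² (B(n, u) = (n² + u²) + n = n + n² + u²)
(g*B(23, 36))*12 = (4*(23 + 23² + 36²))*12 = (4*(23 + 529 + 1296))*12 = (4*1848)*12 = 7392*12 = 88704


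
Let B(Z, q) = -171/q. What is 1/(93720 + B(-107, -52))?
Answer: 52/4873611 ≈ 1.0670e-5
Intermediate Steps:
1/(93720 + B(-107, -52)) = 1/(93720 - 171/(-52)) = 1/(93720 - 171*(-1/52)) = 1/(93720 + 171/52) = 1/(4873611/52) = 52/4873611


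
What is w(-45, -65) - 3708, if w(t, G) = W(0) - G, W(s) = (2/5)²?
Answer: -91071/25 ≈ -3642.8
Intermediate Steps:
W(s) = 4/25 (W(s) = (2*(⅕))² = (⅖)² = 4/25)
w(t, G) = 4/25 - G
w(-45, -65) - 3708 = (4/25 - 1*(-65)) - 3708 = (4/25 + 65) - 3708 = 1629/25 - 3708 = -91071/25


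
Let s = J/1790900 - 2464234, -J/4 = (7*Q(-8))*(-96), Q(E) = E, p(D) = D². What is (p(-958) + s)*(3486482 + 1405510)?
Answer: -3387182416582102992/447725 ≈ -7.5653e+12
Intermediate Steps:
J = -21504 (J = -4*7*(-8)*(-96) = -(-224)*(-96) = -4*5376 = -21504)
s = -1103299173026/447725 (s = -21504/1790900 - 2464234 = -21504*1/1790900 - 2464234 = -5376/447725 - 2464234 = -1103299173026/447725 ≈ -2.4642e+6)
(p(-958) + s)*(3486482 + 1405510) = ((-958)² - 1103299173026/447725)*(3486482 + 1405510) = (917764 - 1103299173026/447725)*4891992 = -692393286126/447725*4891992 = -3387182416582102992/447725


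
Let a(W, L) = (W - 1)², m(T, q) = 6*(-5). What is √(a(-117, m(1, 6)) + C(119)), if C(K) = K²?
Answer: √28085 ≈ 167.59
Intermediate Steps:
m(T, q) = -30
a(W, L) = (-1 + W)²
√(a(-117, m(1, 6)) + C(119)) = √((-1 - 117)² + 119²) = √((-118)² + 14161) = √(13924 + 14161) = √28085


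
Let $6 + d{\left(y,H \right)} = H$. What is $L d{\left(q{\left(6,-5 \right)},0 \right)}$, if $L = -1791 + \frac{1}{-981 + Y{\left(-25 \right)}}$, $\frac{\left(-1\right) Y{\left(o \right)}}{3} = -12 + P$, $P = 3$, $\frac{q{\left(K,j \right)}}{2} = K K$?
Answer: $\frac{1708615}{159} \approx 10746.0$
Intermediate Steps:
$q{\left(K,j \right)} = 2 K^{2}$ ($q{\left(K,j \right)} = 2 K K = 2 K^{2}$)
$d{\left(y,H \right)} = -6 + H$
$Y{\left(o \right)} = 27$ ($Y{\left(o \right)} = - 3 \left(-12 + 3\right) = \left(-3\right) \left(-9\right) = 27$)
$L = - \frac{1708615}{954}$ ($L = -1791 + \frac{1}{-981 + 27} = -1791 + \frac{1}{-954} = -1791 - \frac{1}{954} = - \frac{1708615}{954} \approx -1791.0$)
$L d{\left(q{\left(6,-5 \right)},0 \right)} = - \frac{1708615 \left(-6 + 0\right)}{954} = \left(- \frac{1708615}{954}\right) \left(-6\right) = \frac{1708615}{159}$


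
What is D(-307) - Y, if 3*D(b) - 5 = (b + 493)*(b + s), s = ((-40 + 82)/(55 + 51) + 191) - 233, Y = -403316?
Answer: 60690973/159 ≈ 3.8170e+5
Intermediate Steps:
s = -2205/53 (s = (42/106 + 191) - 233 = (42*(1/106) + 191) - 233 = (21/53 + 191) - 233 = 10144/53 - 233 = -2205/53 ≈ -41.604)
D(b) = 5/3 + (493 + b)*(-2205/53 + b)/3 (D(b) = 5/3 + ((b + 493)*(b - 2205/53))/3 = 5/3 + ((493 + b)*(-2205/53 + b))/3 = 5/3 + (493 + b)*(-2205/53 + b)/3)
D(-307) - Y = (-1086800/159 + (⅓)*(-307)² + (23924/159)*(-307)) - 1*(-403316) = (-1086800/159 + (⅓)*94249 - 7344668/159) + 403316 = (-1086800/159 + 94249/3 - 7344668/159) + 403316 = -3436271/159 + 403316 = 60690973/159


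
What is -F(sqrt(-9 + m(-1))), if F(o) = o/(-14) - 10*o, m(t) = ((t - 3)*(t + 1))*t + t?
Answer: 141*I*sqrt(10)/14 ≈ 31.849*I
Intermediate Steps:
m(t) = t + t*(1 + t)*(-3 + t) (m(t) = ((-3 + t)*(1 + t))*t + t = ((1 + t)*(-3 + t))*t + t = t*(1 + t)*(-3 + t) + t = t + t*(1 + t)*(-3 + t))
F(o) = -141*o/14 (F(o) = o*(-1/14) - 10*o = -o/14 - 10*o = -141*o/14)
-F(sqrt(-9 + m(-1))) = -(-141)*sqrt(-9 - (-2 + (-1)**2 - 2*(-1)))/14 = -(-141)*sqrt(-9 - (-2 + 1 + 2))/14 = -(-141)*sqrt(-9 - 1*1)/14 = -(-141)*sqrt(-9 - 1)/14 = -(-141)*sqrt(-10)/14 = -(-141)*I*sqrt(10)/14 = 141*I*sqrt(10)/14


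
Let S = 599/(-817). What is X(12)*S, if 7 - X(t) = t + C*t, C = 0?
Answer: 2995/817 ≈ 3.6659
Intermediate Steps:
X(t) = 7 - t (X(t) = 7 - (t + 0*t) = 7 - (t + 0) = 7 - t)
S = -599/817 (S = 599*(-1/817) = -599/817 ≈ -0.73317)
X(12)*S = (7 - 1*12)*(-599/817) = (7 - 12)*(-599/817) = -5*(-599/817) = 2995/817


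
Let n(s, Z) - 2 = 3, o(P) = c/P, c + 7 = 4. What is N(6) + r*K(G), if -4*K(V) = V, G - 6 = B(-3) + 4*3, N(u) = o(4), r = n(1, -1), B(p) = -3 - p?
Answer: -93/4 ≈ -23.250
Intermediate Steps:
c = -3 (c = -7 + 4 = -3)
o(P) = -3/P
n(s, Z) = 5 (n(s, Z) = 2 + 3 = 5)
r = 5
N(u) = -¾ (N(u) = -3/4 = -3*¼ = -¾)
G = 18 (G = 6 + ((-3 - 1*(-3)) + 4*3) = 6 + ((-3 + 3) + 12) = 6 + (0 + 12) = 6 + 12 = 18)
K(V) = -V/4
N(6) + r*K(G) = -¾ + 5*(-¼*18) = -¾ + 5*(-9/2) = -¾ - 45/2 = -93/4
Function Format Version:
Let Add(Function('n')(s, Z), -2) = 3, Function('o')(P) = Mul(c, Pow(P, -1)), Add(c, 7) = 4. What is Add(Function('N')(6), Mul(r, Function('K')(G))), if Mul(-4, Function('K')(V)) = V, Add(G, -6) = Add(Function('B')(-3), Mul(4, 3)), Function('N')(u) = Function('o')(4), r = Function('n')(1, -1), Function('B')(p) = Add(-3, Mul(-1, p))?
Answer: Rational(-93, 4) ≈ -23.250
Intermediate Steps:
c = -3 (c = Add(-7, 4) = -3)
Function('o')(P) = Mul(-3, Pow(P, -1))
Function('n')(s, Z) = 5 (Function('n')(s, Z) = Add(2, 3) = 5)
r = 5
Function('N')(u) = Rational(-3, 4) (Function('N')(u) = Mul(-3, Pow(4, -1)) = Mul(-3, Rational(1, 4)) = Rational(-3, 4))
G = 18 (G = Add(6, Add(Add(-3, Mul(-1, -3)), Mul(4, 3))) = Add(6, Add(Add(-3, 3), 12)) = Add(6, Add(0, 12)) = Add(6, 12) = 18)
Function('K')(V) = Mul(Rational(-1, 4), V)
Add(Function('N')(6), Mul(r, Function('K')(G))) = Add(Rational(-3, 4), Mul(5, Mul(Rational(-1, 4), 18))) = Add(Rational(-3, 4), Mul(5, Rational(-9, 2))) = Add(Rational(-3, 4), Rational(-45, 2)) = Rational(-93, 4)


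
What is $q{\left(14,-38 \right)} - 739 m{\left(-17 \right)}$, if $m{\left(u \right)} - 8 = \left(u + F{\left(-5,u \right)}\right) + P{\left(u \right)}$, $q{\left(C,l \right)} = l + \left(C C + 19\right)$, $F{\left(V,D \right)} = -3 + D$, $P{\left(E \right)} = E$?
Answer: $34171$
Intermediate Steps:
$q{\left(C,l \right)} = 19 + l + C^{2}$ ($q{\left(C,l \right)} = l + \left(C^{2} + 19\right) = l + \left(19 + C^{2}\right) = 19 + l + C^{2}$)
$m{\left(u \right)} = 5 + 3 u$ ($m{\left(u \right)} = 8 + \left(\left(u + \left(-3 + u\right)\right) + u\right) = 8 + \left(\left(-3 + 2 u\right) + u\right) = 8 + \left(-3 + 3 u\right) = 5 + 3 u$)
$q{\left(14,-38 \right)} - 739 m{\left(-17 \right)} = \left(19 - 38 + 14^{2}\right) - 739 \left(5 + 3 \left(-17\right)\right) = \left(19 - 38 + 196\right) - 739 \left(5 - 51\right) = 177 - -33994 = 177 + 33994 = 34171$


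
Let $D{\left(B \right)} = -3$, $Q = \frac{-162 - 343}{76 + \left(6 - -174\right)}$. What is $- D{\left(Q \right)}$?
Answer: $3$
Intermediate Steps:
$Q = - \frac{505}{256}$ ($Q = - \frac{505}{76 + \left(6 + 174\right)} = - \frac{505}{76 + 180} = - \frac{505}{256} \approx -1.9727$)
$- D{\left(Q \right)} = \left(-1\right) \left(-3\right) = 3$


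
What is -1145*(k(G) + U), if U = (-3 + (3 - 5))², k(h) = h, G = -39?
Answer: 16030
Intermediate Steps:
U = 25 (U = (-3 - 2)² = (-5)² = 25)
-1145*(k(G) + U) = -1145*(-39 + 25) = -1145*(-14) = 16030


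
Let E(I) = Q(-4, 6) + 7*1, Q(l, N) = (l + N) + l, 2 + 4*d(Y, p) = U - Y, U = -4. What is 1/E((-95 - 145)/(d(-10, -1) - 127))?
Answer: ⅕ ≈ 0.20000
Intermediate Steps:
d(Y, p) = -3/2 - Y/4 (d(Y, p) = -½ + (-4 - Y)/4 = -½ + (-1 - Y/4) = -3/2 - Y/4)
Q(l, N) = N + 2*l (Q(l, N) = (N + l) + l = N + 2*l)
E(I) = 5 (E(I) = (6 + 2*(-4)) + 7*1 = (6 - 8) + 7 = -2 + 7 = 5)
1/E((-95 - 145)/(d(-10, -1) - 127)) = 1/5 = ⅕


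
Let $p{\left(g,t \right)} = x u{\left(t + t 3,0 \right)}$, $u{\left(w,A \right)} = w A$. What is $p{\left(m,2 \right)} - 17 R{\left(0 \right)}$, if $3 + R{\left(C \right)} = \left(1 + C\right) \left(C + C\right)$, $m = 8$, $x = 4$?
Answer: $51$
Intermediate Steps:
$u{\left(w,A \right)} = A w$
$R{\left(C \right)} = -3 + 2 C \left(1 + C\right)$ ($R{\left(C \right)} = -3 + \left(1 + C\right) \left(C + C\right) = -3 + \left(1 + C\right) 2 C = -3 + 2 C \left(1 + C\right)$)
$p{\left(g,t \right)} = 0$ ($p{\left(g,t \right)} = 4 \cdot 0 \left(t + t 3\right) = 4 \cdot 0 \left(t + 3 t\right) = 4 \cdot 0 \cdot 4 t = 4 \cdot 0 = 0$)
$p{\left(m,2 \right)} - 17 R{\left(0 \right)} = 0 - 17 \left(-3 + 2 \cdot 0 + 2 \cdot 0^{2}\right) = 0 - 17 \left(-3 + 0 + 2 \cdot 0\right) = 0 - 17 \left(-3 + 0 + 0\right) = 0 - -51 = 0 + 51 = 51$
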